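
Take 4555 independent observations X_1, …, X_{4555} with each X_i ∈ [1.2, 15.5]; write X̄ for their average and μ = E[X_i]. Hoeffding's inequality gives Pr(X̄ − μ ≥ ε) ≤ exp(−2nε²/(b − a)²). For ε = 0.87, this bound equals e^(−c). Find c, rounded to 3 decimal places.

33.720

c = 2nε²/(b − a)² = 2·4555·0.87² / 14.3² = 33.7198.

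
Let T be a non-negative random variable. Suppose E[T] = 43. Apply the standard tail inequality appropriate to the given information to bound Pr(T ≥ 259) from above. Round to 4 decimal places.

0.1660

Only the mean of a non-negative variable is known, so Markov's inequality is the applicable tail bound.
Markov's inequality: for a non-negative random variable, Pr(T ≥ a) ≤ E[T]/a.
Here E[T] = 43 and a = 259, so the bound is 43/259 = 0.1660.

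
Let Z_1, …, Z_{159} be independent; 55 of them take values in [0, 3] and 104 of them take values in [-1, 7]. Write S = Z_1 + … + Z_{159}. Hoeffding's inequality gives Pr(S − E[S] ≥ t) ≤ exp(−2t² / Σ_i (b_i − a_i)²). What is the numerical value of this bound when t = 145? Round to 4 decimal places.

0.0028

Σ(b_i − a_i)² = 55·3² + 104·8² = 7151.
Exponent = 2·145² / 7151 = 5.88030.
Bound = exp(−5.88030) = 0.00279.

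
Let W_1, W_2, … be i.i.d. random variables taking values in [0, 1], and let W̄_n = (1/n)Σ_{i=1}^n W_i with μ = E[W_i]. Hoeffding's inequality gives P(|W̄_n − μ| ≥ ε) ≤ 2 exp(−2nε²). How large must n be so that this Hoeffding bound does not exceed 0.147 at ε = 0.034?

1130

Require 2·exp(−2nε²) ≤ 0.147, i.e. 2nε² ≥ ln(2/0.147) = 2.610470.
So n ≥ 2.610470 / (2·0.034²) = 1129.096.
The smallest integer n is 1130.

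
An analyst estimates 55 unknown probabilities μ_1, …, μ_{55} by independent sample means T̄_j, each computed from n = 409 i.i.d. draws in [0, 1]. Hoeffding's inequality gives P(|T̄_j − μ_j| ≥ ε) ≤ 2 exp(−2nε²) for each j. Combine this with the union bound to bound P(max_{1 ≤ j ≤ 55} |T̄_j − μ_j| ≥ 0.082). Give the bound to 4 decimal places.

Per-experiment Hoeffding bound: 2·exp(−2·409·0.082²) = 2·exp(−5.50023) = 0.0081716.
Union bound over 55 events: 55·0.0081716 = 0.44944.

0.4494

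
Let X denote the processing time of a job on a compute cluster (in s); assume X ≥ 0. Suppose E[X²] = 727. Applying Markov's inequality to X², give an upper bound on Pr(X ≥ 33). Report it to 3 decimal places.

Since X ≥ 0, the event {X ≥ 33} is the same as {X² ≥ 1089}.
Markov's inequality applied to X² gives Pr(X² ≥ 1089) ≤ E[X²]/1089 = 727/1089 = 0.6676.

0.668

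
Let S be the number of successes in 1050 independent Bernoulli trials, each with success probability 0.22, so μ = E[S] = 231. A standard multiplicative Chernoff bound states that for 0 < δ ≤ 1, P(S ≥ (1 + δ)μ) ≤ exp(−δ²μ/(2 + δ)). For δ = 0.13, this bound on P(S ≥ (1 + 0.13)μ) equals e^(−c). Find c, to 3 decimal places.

c = δ²μ/(2 + δ) = 0.13²·231/(2 + 0.13) = 1.8328.

1.833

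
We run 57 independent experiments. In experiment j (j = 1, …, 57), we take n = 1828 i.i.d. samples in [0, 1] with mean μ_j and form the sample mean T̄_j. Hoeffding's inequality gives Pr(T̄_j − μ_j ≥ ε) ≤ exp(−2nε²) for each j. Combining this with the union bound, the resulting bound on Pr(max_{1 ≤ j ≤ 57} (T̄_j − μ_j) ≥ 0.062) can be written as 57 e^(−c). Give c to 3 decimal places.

Union bound over the 57 events: Pr(max_{1 ≤ j ≤ 57} (T̄_j − μ_j) ≥ 0.062) ≤ 57·exp(−2nε²) = 57 exp(−2·1828·0.062²).
So c = 2·1828·0.062² = 14.0537.

14.054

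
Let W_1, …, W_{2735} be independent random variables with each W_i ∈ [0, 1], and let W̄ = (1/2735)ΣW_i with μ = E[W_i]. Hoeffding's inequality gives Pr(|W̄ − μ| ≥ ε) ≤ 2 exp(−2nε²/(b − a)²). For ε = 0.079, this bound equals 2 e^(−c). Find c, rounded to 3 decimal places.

c = 2nε²/(b − a)² = 2·2735·0.079² / 1² = 34.1383.

34.138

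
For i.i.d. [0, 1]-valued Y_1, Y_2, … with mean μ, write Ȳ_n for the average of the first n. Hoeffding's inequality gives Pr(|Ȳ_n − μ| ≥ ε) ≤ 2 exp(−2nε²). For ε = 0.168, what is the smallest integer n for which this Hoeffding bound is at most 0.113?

Require 2·exp(−2nε²) ≤ 0.113, i.e. 2nε² ≥ ln(2/0.113) = 2.873515.
So n ≥ 2.873515 / (2·0.168²) = 50.906.
The smallest integer n is 51.

51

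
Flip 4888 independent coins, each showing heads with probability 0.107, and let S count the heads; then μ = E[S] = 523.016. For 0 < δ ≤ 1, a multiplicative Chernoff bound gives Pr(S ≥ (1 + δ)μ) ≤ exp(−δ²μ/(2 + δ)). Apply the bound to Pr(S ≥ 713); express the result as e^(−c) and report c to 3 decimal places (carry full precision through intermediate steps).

29.202

Write 713 = (1 + δ)μ, so δ = 713/523.016 − 1 = 0.363247…
Then the exponent is δ²μ/(2 + δ) = (713 − μ)² / (μ·(2 + δ)) = 29.201823.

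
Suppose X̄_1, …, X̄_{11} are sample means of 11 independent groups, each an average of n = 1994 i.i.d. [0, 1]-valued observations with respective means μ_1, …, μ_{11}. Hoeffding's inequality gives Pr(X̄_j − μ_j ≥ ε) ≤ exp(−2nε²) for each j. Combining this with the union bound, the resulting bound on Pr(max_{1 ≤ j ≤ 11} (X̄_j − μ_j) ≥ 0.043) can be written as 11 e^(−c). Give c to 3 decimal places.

Union bound over the 11 events: Pr(max_{1 ≤ j ≤ 11} (X̄_j − μ_j) ≥ 0.043) ≤ 11·exp(−2nε²) = 11 exp(−2·1994·0.043²).
So c = 2·1994·0.043² = 7.3738.

7.374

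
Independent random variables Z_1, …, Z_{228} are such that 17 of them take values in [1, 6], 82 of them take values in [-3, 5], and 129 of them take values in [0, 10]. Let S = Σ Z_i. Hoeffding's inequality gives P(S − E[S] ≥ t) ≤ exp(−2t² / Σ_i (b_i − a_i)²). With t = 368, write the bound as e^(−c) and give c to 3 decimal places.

Σ(b_i − a_i)² = 17·5² + 82·8² + 129·10² = 18573.
c = 2t² / 18573 = 2·368² / 18573 = 14.5829.

14.583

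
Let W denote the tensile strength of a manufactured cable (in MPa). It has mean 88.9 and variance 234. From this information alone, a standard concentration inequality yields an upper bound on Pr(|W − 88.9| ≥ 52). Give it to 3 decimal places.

Mean and variance are known, so Chebyshev's inequality applies.
Chebyshev: Pr(|W − μ| ≥ t) ≤ Var(W)/t².
Bound = 234 / 2704 = 0.0865.

0.087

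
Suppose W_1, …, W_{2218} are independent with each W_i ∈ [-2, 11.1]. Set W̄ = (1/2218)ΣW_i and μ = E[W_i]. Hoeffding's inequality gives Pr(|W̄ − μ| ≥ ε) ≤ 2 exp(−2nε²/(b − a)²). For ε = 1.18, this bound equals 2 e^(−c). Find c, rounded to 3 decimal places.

35.993

c = 2nε²/(b − a)² = 2·2218·1.18² / 13.1² = 35.9926.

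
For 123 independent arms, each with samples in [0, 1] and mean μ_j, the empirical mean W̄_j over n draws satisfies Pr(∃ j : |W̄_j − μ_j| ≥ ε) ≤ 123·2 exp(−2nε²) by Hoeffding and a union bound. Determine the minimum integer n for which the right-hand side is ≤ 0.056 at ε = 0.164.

156

Need 2·123·exp(−2nε²) ≤ 0.056, i.e. exp(−2nε²) ≤ 0.056/246.
So 2nε² ≥ ln(246/0.056) = 8.387735.
Hence n ≥ 8.387735/(2·0.164²) = 155.929.
The smallest integer n is 156.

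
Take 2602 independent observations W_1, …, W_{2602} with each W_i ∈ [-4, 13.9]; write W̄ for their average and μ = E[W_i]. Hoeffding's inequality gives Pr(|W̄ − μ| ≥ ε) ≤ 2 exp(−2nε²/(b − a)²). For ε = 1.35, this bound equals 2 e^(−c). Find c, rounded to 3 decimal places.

29.600

c = 2nε²/(b − a)² = 2·2602·1.35² / 17.9² = 29.6005.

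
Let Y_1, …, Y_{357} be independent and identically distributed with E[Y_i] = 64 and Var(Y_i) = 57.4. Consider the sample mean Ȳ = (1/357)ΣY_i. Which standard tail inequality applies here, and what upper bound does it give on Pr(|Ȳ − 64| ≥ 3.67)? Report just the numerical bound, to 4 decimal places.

0.0119

With mean and variance of each term known, Chebyshev's inequality bounds the deviation of the sum (or sample mean).
Var(Ȳ) = Var(Y_i)/n = 57.4/357 = 0.16078.
Chebyshev: Pr(|Ȳ − 64| ≥ 3.67) ≤ Var(Ȳ)/(3.67)² = 57.4/(357·3.67²) = 0.0119.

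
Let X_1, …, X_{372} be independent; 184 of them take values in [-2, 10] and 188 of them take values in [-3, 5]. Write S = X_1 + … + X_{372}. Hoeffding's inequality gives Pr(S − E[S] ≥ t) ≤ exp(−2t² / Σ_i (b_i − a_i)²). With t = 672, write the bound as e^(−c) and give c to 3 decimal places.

Σ(b_i − a_i)² = 184·12² + 188·8² = 38528.
c = 2t² / 38528 = 2·672² / 38528 = 23.4419.

23.442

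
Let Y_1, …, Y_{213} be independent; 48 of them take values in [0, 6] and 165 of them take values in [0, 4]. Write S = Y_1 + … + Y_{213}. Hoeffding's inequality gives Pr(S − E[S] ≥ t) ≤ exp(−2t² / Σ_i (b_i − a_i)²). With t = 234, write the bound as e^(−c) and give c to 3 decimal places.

Σ(b_i − a_i)² = 48·6² + 165·4² = 4368.
c = 2t² / 4368 = 2·234² / 4368 = 25.0714.

25.071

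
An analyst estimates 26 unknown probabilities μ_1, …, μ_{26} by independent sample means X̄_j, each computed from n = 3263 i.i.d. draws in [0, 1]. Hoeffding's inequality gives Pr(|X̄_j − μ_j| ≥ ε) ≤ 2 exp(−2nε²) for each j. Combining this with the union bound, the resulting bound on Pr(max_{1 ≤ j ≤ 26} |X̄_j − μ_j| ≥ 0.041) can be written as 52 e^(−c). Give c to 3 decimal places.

10.970

Union bound over the 26 events: Pr(max_{1 ≤ j ≤ 26} |X̄_j − μ_j| ≥ 0.041) ≤ 26·2·exp(−2nε²) = 52 exp(−2·3263·0.041²).
So c = 2·3263·0.041² = 10.9702.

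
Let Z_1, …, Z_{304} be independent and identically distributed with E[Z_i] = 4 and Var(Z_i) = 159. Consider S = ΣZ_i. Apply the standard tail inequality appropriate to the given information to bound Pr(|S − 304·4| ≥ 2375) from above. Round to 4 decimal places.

0.0086

With mean and variance of each term known, Chebyshev's inequality bounds the deviation of the sum (or sample mean).
Var(S) = n·Var(Z_i) = 304·159 = 48336.
Chebyshev: Pr(|S − 304·4| ≥ 2375) ≤ Var(S)/2375² = 48336/5640625 = 0.0086.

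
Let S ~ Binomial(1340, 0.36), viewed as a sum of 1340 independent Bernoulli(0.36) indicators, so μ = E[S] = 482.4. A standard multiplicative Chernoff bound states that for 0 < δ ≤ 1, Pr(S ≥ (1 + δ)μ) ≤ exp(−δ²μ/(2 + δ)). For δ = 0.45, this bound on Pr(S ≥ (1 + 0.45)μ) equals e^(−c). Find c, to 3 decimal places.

c = δ²μ/(2 + δ) = 0.45²·482.4/(2 + 0.45) = 39.8718.

39.872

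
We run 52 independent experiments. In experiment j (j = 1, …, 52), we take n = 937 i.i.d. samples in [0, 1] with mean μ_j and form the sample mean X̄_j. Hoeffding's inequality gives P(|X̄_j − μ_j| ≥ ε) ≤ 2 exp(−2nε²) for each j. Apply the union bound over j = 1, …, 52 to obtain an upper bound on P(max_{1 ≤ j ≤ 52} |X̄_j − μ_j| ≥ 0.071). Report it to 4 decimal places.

0.0082

Per-experiment Hoeffding bound: 2·exp(−2·937·0.071²) = 2·exp(−9.44683) = 0.00015788.
Union bound over 52 events: 52·0.00015788 = 0.00821.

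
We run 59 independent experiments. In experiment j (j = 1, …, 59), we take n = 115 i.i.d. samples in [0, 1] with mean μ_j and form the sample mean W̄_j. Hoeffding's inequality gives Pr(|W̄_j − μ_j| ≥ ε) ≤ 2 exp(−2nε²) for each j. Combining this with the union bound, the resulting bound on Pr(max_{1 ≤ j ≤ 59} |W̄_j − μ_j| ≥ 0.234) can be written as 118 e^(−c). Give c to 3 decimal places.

Union bound over the 59 events: Pr(max_{1 ≤ j ≤ 59} |W̄_j − μ_j| ≥ 0.234) ≤ 59·2·exp(−2nε²) = 118 exp(−2·115·0.234²).
So c = 2·115·0.234² = 12.5939.

12.594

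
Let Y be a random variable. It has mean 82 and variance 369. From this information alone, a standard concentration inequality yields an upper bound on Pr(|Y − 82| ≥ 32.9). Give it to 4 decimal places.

Mean and variance are known, so Chebyshev's inequality applies.
Chebyshev: Pr(|Y − μ| ≥ t) ≤ Var(Y)/t².
Bound = 369 / 1082.41 = 0.3409.

0.3409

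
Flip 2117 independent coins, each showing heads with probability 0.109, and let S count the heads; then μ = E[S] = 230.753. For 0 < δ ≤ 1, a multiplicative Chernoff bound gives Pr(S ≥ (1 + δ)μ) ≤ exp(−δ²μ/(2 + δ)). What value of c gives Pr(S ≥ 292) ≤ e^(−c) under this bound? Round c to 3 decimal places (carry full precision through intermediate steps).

7.176

Write 292 = (1 + δ)μ, so δ = 292/230.753 − 1 = 0.2654223…
Then the exponent is δ²μ/(2 + δ) = (292 − μ)² / (μ·(2 + δ)) = 7.175846.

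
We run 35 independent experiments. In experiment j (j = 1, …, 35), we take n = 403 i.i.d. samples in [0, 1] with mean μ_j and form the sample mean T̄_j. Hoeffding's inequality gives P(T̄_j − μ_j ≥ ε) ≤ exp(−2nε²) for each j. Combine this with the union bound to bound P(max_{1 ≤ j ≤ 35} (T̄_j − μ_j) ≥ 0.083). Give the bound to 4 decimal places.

Per-experiment Hoeffding bound: exp(−2·403·0.083²) = exp(−5.55253) = 0.0038776.
Union bound over 35 events: 35·0.0038776 = 0.13572.

0.1357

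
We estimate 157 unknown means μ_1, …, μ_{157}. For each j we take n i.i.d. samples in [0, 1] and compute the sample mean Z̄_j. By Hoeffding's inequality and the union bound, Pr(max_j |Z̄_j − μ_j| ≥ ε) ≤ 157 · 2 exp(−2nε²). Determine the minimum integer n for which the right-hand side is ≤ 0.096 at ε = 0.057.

Need 2·157·exp(−2nε²) ≤ 0.096, i.e. exp(−2nε²) ≤ 0.096/314.
So 2nε² ≥ ln(314/0.096) = 8.092800.
Hence n ≥ 8.092800/(2·0.057²) = 1245.429.
The smallest integer n is 1246.

1246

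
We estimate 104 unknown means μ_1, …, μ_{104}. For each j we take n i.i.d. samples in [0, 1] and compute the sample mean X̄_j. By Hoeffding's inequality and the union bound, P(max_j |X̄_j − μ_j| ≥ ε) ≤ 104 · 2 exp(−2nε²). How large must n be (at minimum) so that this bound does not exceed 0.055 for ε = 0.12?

287

Need 2·104·exp(−2nε²) ≤ 0.055, i.e. exp(−2nε²) ≤ 0.055/208.
So 2nε² ≥ ln(208/0.055) = 8.237960.
Hence n ≥ 8.237960/(2·0.12²) = 286.040.
The smallest integer n is 287.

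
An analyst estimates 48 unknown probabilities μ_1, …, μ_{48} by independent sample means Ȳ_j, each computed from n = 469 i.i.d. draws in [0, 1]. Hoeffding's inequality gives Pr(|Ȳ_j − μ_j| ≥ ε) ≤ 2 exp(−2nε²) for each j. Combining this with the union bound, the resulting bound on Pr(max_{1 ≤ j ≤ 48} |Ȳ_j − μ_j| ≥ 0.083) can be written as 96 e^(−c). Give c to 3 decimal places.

Union bound over the 48 events: Pr(max_{1 ≤ j ≤ 48} |Ȳ_j − μ_j| ≥ 0.083) ≤ 48·2·exp(−2nε²) = 96 exp(−2·469·0.083²).
So c = 2·469·0.083² = 6.4619.

6.462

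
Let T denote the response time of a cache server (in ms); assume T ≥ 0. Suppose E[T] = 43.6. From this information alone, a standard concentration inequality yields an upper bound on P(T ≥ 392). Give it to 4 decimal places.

0.1112

Only the mean of a non-negative variable is known, so Markov's inequality is the applicable tail bound.
Markov's inequality: for a non-negative random variable, P(T ≥ a) ≤ E[T]/a.
Here E[T] = 43.6 and a = 392, so the bound is 43.6/392 = 0.1112.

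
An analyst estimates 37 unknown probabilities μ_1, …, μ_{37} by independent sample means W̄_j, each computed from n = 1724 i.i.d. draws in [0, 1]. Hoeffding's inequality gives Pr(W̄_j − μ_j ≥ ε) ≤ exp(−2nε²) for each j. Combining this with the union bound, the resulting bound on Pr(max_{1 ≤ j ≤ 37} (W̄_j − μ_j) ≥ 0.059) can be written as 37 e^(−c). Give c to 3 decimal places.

12.002

Union bound over the 37 events: Pr(max_{1 ≤ j ≤ 37} (W̄_j − μ_j) ≥ 0.059) ≤ 37·exp(−2nε²) = 37 exp(−2·1724·0.059²).
So c = 2·1724·0.059² = 12.0025.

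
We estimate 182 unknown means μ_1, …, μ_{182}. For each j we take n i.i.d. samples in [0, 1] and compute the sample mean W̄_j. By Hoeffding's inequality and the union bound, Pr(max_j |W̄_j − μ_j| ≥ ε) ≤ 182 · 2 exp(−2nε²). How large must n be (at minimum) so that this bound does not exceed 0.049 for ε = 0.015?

Need 2·182·exp(−2nε²) ≤ 0.049, i.e. exp(−2nε²) ≤ 0.049/364.
So 2nε² ≥ ln(364/0.049) = 8.913089.
Hence n ≥ 8.913089/(2·0.015²) = 19806.864.
The smallest integer n is 19807.

19807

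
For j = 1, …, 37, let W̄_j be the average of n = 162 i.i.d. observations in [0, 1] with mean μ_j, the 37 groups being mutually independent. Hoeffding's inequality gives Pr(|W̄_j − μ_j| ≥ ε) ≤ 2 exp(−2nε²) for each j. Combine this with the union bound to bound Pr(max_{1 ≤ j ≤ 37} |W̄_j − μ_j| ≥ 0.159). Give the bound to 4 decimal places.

0.0205

Per-experiment Hoeffding bound: 2·exp(−2·162·0.159²) = 2·exp(−8.19104) = 0.00055425.
Union bound over 37 events: 37·0.00055425 = 0.02051.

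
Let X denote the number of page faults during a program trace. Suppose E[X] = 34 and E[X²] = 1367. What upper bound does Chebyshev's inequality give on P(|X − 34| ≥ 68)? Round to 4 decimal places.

0.0456

Var(X) = E[X²] − (E[X])² = 1367 − 1156 = 211.
Chebyshev's inequality: P(|X − μ| ≥ t) ≤ Var(X)/t² = 211/4624 = 0.0456.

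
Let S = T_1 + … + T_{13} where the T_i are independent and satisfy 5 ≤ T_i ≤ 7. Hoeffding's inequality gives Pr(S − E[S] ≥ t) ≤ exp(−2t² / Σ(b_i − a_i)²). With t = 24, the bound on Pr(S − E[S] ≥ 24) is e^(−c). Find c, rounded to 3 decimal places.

Σ(b_i − a_i)² = 13·(2)² = 52.
c = 2t²/52 = 2·24²/52 = 22.1538.

22.154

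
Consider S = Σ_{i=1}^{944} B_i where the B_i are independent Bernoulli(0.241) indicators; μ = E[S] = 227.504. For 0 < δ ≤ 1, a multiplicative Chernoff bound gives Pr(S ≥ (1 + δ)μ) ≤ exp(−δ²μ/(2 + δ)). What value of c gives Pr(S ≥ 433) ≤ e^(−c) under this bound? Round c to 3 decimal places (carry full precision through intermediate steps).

63.934

Write 433 = (1 + δ)μ, so δ = 433/227.504 − 1 = 0.9032632…
Then the exponent is δ²μ/(2 + δ) = (433 − μ)² / (μ·(2 + δ)) = 63.933914.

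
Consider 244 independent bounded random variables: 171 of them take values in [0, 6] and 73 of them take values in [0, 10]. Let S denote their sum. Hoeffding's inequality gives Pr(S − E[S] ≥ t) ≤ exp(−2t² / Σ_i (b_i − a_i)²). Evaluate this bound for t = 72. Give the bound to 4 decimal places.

0.4628

Σ(b_i − a_i)² = 171·6² + 73·10² = 13456.
Exponent = 2·72² / 13456 = 0.77051.
Bound = exp(−0.77051) = 0.46278.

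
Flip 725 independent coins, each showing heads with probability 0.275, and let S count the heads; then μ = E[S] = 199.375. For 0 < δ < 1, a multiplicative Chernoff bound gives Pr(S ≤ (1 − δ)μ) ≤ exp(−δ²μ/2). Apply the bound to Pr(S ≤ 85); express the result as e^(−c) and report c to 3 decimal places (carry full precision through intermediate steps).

32.807

Write 85 = (1 − δ)μ, so δ = 1 − 85/199.375 = 0.5736677…
Then the exponent is δ²μ/2 = (μ − 85)²/(2μ) = 32.806622.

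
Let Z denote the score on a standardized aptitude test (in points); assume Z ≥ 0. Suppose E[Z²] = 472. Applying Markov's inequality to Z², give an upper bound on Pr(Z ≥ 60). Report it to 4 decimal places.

0.1311

Since Z ≥ 0, the event {Z ≥ 60} is the same as {Z² ≥ 3600}.
Markov's inequality applied to Z² gives Pr(Z² ≥ 3600) ≤ E[Z²]/3600 = 472/3600 = 0.1311.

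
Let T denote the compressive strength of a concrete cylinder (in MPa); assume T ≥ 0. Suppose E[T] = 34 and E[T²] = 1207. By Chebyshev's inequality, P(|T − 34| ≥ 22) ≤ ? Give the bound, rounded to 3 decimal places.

0.105

Var(T) = E[T²] − (E[T])² = 1207 − 1156 = 51.
Chebyshev's inequality: P(|T − μ| ≥ t) ≤ Var(T)/t² = 51/484 = 0.1054.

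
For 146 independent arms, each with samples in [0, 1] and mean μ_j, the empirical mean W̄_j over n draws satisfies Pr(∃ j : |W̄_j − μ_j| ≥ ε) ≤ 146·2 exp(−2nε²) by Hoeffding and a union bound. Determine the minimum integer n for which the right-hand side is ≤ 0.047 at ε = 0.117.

Need 2·146·exp(−2nε²) ≤ 0.047, i.e. exp(−2nε²) ≤ 0.047/292.
So 2nε² ≥ ln(292/0.047) = 8.734361.
Hence n ≥ 8.734361/(2·0.117²) = 319.028.
The smallest integer n is 320.

320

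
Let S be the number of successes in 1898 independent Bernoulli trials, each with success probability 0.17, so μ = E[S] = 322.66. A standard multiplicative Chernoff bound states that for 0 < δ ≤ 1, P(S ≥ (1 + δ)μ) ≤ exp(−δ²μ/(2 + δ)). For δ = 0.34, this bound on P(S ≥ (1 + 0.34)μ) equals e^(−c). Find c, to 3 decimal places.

15.940

c = δ²μ/(2 + δ) = 0.34²·322.66/(2 + 0.34) = 15.9400.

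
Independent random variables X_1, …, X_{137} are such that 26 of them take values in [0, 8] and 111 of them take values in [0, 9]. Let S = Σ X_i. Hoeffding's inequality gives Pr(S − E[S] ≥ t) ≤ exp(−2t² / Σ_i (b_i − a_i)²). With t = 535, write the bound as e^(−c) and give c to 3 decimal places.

Σ(b_i − a_i)² = 26·8² + 111·9² = 10655.
c = 2t² / 10655 = 2·535² / 10655 = 53.7260.

53.726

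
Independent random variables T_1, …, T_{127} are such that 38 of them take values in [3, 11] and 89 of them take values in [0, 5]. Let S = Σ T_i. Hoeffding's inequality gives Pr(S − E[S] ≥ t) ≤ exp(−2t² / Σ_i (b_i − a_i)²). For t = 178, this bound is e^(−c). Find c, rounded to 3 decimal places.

13.607

Σ(b_i − a_i)² = 38·8² + 89·5² = 4657.
c = 2t² / 4657 = 2·178² / 4657 = 13.6070.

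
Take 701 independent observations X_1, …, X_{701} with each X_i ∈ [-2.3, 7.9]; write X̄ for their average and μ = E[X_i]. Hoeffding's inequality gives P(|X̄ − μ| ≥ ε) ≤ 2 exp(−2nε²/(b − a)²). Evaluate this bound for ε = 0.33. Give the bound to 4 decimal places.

0.4610

Exponent: 2nε²/(b − a)² = 2·701·0.33² / 10.2² = 1.46749.
Bound = 2·exp(−1.46749) = 0.46101.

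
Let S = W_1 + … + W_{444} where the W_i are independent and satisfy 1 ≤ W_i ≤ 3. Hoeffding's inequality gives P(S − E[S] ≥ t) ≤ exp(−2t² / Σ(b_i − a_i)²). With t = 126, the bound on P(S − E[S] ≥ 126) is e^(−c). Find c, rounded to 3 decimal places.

17.878

Σ(b_i − a_i)² = 444·(2)² = 1776.
c = 2t²/1776 = 2·126²/1776 = 17.8784.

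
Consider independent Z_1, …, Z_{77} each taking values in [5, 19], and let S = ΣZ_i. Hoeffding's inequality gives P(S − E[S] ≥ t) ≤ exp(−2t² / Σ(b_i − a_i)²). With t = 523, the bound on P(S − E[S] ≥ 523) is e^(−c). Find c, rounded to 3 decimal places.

36.248

Σ(b_i − a_i)² = 77·(14)² = 15092.
c = 2t²/15092 = 2·523²/15092 = 36.2482.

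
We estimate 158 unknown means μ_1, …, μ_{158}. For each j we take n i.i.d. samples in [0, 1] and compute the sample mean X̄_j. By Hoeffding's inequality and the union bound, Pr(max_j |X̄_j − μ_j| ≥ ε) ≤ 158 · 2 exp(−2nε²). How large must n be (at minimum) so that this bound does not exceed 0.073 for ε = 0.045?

2068

Need 2·158·exp(−2nε²) ≤ 0.073, i.e. exp(−2nε²) ≤ 0.073/316.
So 2nε² ≥ ln(316/0.073) = 8.373038.
Hence n ≥ 8.373038/(2·0.045²) = 2067.417.
The smallest integer n is 2068.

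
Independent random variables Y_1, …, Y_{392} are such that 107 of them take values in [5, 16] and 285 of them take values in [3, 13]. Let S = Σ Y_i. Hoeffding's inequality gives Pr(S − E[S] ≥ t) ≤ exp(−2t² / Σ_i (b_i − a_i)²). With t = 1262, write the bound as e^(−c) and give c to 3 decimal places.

Σ(b_i − a_i)² = 107·11² + 285·10² = 41447.
c = 2t² / 41447 = 2·1262² / 41447 = 76.8521.

76.852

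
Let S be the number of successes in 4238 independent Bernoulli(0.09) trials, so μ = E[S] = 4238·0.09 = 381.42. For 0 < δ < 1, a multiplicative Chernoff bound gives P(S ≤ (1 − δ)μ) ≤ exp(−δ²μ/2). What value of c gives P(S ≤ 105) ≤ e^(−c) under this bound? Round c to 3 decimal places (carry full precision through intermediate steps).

Write 105 = (1 − δ)μ, so δ = 1 − 105/381.42 = 0.7247129…
Then the exponent is δ²μ/2 = (μ − 105)²/(2μ) = 100.162572.

100.163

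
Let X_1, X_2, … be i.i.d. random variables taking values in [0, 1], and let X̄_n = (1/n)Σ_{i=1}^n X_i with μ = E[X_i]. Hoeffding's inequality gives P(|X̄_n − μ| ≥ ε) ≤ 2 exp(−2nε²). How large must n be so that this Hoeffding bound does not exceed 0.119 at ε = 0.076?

245

Require 2·exp(−2nε²) ≤ 0.119, i.e. 2nε² ≥ ln(2/0.119) = 2.821779.
So n ≥ 2.821779 / (2·0.076²) = 244.268.
The smallest integer n is 245.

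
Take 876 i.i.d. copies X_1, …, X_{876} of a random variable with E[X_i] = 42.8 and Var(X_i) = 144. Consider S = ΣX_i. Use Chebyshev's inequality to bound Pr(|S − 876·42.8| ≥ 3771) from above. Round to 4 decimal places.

0.0089

Var(S) = n·Var(X_i) = 876·144 = 126144.
Chebyshev: Pr(|S − 876·42.8| ≥ 3771) ≤ Var(S)/3771² = 126144/14220441 = 0.0089.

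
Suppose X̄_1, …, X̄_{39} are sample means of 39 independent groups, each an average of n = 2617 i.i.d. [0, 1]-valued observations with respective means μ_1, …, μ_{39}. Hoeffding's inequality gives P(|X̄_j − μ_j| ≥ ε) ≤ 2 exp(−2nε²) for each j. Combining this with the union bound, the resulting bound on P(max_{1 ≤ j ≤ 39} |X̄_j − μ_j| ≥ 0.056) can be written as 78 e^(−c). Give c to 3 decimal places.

Union bound over the 39 events: P(max_{1 ≤ j ≤ 39} |X̄_j − μ_j| ≥ 0.056) ≤ 39·2·exp(−2nε²) = 78 exp(−2·2617·0.056²).
So c = 2·2617·0.056² = 16.4138.

16.414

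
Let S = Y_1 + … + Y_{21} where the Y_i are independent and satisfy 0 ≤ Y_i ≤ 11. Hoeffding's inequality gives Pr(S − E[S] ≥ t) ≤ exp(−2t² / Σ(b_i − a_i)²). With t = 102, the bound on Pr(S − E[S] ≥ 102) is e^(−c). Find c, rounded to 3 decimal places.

Σ(b_i − a_i)² = 21·(11)² = 2541.
c = 2t²/2541 = 2·102²/2541 = 8.1889.

8.189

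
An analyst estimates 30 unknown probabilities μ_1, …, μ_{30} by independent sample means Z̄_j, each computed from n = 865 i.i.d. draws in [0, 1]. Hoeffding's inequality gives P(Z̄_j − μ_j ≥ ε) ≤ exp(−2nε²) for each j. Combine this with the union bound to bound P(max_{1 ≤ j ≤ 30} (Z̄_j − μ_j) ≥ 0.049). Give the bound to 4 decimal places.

0.4712

Per-experiment Hoeffding bound: exp(−2·865·0.049²) = exp(−4.15373) = 0.015706.
Union bound over 30 events: 30·0.015706 = 0.47117.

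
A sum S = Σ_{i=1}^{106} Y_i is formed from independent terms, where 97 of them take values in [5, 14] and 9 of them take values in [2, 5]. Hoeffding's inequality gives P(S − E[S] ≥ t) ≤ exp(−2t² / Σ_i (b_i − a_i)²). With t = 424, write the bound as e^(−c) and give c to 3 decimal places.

45.295

Σ(b_i − a_i)² = 97·9² + 9·3² = 7938.
c = 2t² / 7938 = 2·424² / 7938 = 45.2950.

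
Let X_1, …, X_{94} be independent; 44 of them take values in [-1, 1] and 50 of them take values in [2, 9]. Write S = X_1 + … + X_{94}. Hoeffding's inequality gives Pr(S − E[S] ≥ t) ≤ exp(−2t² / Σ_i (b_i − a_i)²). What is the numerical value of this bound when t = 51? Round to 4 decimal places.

Σ(b_i − a_i)² = 44·2² + 50·7² = 2626.
Exponent = 2·51² / 2626 = 1.98096.
Bound = exp(−1.98096) = 0.13794.

0.1379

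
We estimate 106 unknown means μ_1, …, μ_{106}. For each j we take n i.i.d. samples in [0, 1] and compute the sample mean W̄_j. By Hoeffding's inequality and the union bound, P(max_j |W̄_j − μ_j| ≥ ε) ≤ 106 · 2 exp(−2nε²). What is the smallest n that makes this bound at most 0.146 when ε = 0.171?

Need 2·106·exp(−2nε²) ≤ 0.146, i.e. exp(−2nε²) ≤ 0.146/212.
So 2nε² ≥ ln(212/0.146) = 7.280735.
Hence n ≥ 7.280735/(2·0.171²) = 124.495.
The smallest integer n is 125.

125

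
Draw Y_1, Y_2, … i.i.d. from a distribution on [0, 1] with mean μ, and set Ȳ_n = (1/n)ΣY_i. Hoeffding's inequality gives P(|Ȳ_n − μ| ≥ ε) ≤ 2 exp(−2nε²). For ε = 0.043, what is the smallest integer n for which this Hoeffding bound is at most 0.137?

Require 2·exp(−2nε²) ≤ 0.137, i.e. 2nε² ≥ ln(2/0.137) = 2.680922.
So n ≥ 2.680922 / (2·0.043²) = 724.965.
The smallest integer n is 725.

725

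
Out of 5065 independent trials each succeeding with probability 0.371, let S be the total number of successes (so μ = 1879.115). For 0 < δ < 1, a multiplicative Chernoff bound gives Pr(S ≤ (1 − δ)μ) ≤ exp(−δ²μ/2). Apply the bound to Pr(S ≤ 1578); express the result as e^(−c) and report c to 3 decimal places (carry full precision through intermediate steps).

24.126

Write 1578 = (1 − δ)μ, so δ = 1 − 1578/1879.115 = 0.160243…
Then the exponent is δ²μ/2 = (μ − 1578)²/(2μ) = 24.125783.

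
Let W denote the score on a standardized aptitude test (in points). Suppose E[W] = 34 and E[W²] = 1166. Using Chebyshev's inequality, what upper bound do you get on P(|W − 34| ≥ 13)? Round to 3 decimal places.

0.059

Var(W) = E[W²] − (E[W])² = 1166 − 1156 = 10.
Chebyshev's inequality: P(|W − μ| ≥ t) ≤ Var(W)/t² = 10/169 = 0.0592.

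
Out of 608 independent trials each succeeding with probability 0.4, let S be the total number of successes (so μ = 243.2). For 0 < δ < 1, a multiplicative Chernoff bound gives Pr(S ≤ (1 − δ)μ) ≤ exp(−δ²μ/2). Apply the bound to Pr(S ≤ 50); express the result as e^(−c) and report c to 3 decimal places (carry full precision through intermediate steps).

76.740

Write 50 = (1 − δ)μ, so δ = 1 − 50/243.2 = 0.7944079…
Then the exponent is δ²μ/2 = (μ − 50)²/(2μ) = 76.739803.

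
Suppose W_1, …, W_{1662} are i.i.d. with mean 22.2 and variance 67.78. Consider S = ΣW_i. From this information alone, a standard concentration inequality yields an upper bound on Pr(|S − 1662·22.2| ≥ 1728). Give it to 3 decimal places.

With mean and variance of each term known, Chebyshev's inequality bounds the deviation of the sum (or sample mean).
Var(S) = n·Var(W_i) = 1662·67.78 = 112650.36.
Chebyshev: Pr(|S − 1662·22.2| ≥ 1728) ≤ Var(S)/1728² = 112650.36/2985984 = 0.0377.

0.038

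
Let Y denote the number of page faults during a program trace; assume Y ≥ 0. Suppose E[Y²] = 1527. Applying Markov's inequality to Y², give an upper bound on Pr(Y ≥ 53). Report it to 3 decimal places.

Since Y ≥ 0, the event {Y ≥ 53} is the same as {Y² ≥ 2809}.
Markov's inequality applied to Y² gives Pr(Y² ≥ 2809) ≤ E[Y²]/2809 = 1527/2809 = 0.5436.

0.544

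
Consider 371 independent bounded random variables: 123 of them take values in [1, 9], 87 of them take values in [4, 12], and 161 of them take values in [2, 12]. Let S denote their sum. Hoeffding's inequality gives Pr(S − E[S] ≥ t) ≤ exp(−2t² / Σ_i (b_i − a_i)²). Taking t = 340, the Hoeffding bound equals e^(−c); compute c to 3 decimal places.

Σ(b_i − a_i)² = 123·8² + 87·8² + 161·10² = 29540.
c = 2t² / 29540 = 2·340² / 29540 = 7.8267.

7.827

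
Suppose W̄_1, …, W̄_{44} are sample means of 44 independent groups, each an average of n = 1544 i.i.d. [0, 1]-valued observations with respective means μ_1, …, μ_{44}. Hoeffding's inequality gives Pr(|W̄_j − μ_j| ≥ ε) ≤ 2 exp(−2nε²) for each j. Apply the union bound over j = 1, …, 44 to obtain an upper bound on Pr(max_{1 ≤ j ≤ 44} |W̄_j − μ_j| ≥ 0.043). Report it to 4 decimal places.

0.2916

Per-experiment Hoeffding bound: 2·exp(−2·1544·0.043²) = 2·exp(−5.70971) = 0.0066273.
Union bound over 44 events: 44·0.0066273 = 0.29160.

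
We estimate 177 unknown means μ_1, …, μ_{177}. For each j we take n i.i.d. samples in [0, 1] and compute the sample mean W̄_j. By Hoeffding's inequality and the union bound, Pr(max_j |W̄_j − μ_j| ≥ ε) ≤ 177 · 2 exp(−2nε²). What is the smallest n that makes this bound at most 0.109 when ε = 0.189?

114

Need 2·177·exp(−2nε²) ≤ 0.109, i.e. exp(−2nε²) ≤ 0.109/354.
So 2nε² ≥ ln(354/0.109) = 8.085704.
Hence n ≥ 8.085704/(2·0.189²) = 113.179.
The smallest integer n is 114.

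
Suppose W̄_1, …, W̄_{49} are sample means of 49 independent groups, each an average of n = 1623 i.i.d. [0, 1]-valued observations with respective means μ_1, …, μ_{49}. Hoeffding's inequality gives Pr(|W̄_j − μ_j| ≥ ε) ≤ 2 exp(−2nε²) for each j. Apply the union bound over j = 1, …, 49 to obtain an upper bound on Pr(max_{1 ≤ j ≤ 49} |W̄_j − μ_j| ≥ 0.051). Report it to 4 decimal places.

Per-experiment Hoeffding bound: 2·exp(−2·1623·0.051²) = 2·exp(−8.44285) = 0.00043087.
Union bound over 49 events: 49·0.00043087 = 0.02111.

0.0211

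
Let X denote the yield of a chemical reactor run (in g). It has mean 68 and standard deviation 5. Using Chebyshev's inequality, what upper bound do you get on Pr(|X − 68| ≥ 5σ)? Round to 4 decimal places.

0.0400

Chebyshev: Pr(|X − μ| ≥ t) ≤ Var(X)/t².
Var(X) = σ² = 5² = 25.
t = 5·5 = 25.
Bound = 25 / 625 = 0.0400.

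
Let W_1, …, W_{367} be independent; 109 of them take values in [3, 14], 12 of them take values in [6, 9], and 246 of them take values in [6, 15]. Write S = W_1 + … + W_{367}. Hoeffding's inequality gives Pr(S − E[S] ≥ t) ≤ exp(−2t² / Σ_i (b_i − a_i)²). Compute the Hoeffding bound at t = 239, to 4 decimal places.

Σ(b_i − a_i)² = 109·11² + 12·3² + 246·9² = 33223.
Exponent = 2·239² / 33223 = 3.43864.
Bound = exp(−3.43864) = 0.03211.

0.0321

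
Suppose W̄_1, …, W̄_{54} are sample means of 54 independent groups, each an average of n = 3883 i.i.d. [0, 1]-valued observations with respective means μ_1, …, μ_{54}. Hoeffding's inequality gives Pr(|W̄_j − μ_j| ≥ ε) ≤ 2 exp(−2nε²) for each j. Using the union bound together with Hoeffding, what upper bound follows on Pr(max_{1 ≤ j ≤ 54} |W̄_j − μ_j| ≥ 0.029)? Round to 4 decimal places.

Per-experiment Hoeffding bound: 2·exp(−2·3883·0.029²) = 2·exp(−6.53121) = 0.0029145.
Union bound over 54 events: 54·0.0029145 = 0.15738.

0.1574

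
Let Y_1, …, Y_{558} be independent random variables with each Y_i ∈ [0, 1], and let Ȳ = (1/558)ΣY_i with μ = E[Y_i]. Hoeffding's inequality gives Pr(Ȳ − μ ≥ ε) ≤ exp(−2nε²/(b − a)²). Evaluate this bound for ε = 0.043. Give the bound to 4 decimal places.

0.1270

Exponent: 2nε²/(b − a)² = 2·558·0.043² / 1² = 2.06348.
Bound = exp(−2.06348) = 0.12701.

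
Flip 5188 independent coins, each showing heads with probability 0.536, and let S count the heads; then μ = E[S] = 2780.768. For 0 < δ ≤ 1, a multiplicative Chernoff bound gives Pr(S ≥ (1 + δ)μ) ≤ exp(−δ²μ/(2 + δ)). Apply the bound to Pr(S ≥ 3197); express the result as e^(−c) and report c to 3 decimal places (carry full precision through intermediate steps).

28.982

Write 3197 = (1 + δ)μ, so δ = 3197/2780.768 − 1 = 0.1496824…
Then the exponent is δ²μ/(2 + δ) = (3197 − μ)² / (μ·(2 + δ)) = 28.982235.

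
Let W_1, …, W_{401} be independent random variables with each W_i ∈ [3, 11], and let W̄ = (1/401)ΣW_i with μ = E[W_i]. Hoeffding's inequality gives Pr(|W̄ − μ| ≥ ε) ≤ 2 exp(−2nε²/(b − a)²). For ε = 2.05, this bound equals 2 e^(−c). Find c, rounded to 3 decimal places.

c = 2nε²/(b − a)² = 2·401·2.05² / 8² = 52.6626.

52.663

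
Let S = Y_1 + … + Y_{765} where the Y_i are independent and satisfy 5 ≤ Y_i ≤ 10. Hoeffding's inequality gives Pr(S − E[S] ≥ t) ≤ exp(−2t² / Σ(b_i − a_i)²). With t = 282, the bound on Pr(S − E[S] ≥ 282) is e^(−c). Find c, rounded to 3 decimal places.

Σ(b_i − a_i)² = 765·(5)² = 19125.
c = 2t²/19125 = 2·282²/19125 = 8.3162.

8.316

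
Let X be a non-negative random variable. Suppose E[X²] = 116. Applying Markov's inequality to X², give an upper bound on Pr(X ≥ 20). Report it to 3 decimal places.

Since X ≥ 0, the event {X ≥ 20} is the same as {X² ≥ 400}.
Markov's inequality applied to X² gives Pr(X² ≥ 400) ≤ E[X²]/400 = 116/400 = 0.2900.

0.290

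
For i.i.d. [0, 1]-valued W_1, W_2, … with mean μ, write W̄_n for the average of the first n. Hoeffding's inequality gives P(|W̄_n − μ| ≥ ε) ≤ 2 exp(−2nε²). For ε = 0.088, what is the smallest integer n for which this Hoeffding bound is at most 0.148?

Require 2·exp(−2nε²) ≤ 0.148, i.e. 2nε² ≥ ln(2/0.148) = 2.603690.
So n ≥ 2.603690 / (2·0.088²) = 168.110.
The smallest integer n is 169.

169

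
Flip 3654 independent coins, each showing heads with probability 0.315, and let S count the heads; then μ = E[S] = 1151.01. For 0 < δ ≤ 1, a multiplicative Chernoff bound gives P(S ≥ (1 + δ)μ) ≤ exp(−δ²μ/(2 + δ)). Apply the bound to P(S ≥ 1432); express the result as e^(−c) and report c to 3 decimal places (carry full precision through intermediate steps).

Write 1432 = (1 + δ)μ, so δ = 1432/1151.01 − 1 = 0.2441247…
Then the exponent is δ²μ/(2 + δ) = (1432 − μ)² / (μ·(2 + δ)) = 30.567199.

30.567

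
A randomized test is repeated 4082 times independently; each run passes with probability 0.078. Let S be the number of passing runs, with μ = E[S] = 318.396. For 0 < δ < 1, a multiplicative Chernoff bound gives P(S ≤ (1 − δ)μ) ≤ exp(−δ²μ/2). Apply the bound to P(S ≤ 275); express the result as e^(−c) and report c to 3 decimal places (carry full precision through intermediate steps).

2.957

Write 275 = (1 − δ)μ, so δ = 1 − 275/318.396 = 0.1362957…
Then the exponent is δ²μ/2 = (μ − 275)²/(2μ) = 2.957344.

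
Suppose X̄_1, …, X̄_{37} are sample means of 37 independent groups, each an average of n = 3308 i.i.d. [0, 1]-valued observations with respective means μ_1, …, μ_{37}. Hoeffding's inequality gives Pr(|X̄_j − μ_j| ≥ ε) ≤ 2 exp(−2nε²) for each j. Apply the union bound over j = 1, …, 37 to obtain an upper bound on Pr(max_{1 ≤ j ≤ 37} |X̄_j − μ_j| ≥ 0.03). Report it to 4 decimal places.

Per-experiment Hoeffding bound: 2·exp(−2·3308·0.03²) = 2·exp(−5.95440) = 0.0051888.
Union bound over 37 events: 37·0.0051888 = 0.19199.

0.1920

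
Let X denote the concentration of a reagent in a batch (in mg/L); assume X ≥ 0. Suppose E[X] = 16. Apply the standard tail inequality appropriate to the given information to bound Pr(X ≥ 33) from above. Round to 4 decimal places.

Only the mean of a non-negative variable is known, so Markov's inequality is the applicable tail bound.
Markov's inequality: for a non-negative random variable, Pr(X ≥ a) ≤ E[X]/a.
Here E[X] = 16 and a = 33, so the bound is 16/33 = 0.4848.

0.4848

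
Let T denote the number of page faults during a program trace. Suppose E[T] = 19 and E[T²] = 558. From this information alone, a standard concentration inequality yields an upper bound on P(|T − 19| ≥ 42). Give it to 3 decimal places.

0.112

The first two moments determine the variance, so Chebyshev's inequality is the sharpest standard bound available.
Var(T) = E[T²] − (E[T])² = 558 − 361 = 197.
Chebyshev's inequality: P(|T − μ| ≥ t) ≤ Var(T)/t² = 197/1764 = 0.1117.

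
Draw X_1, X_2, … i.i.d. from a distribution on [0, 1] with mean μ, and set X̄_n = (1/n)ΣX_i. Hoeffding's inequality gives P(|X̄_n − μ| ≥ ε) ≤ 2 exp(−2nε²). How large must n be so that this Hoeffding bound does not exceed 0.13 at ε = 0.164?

Require 2·exp(−2nε²) ≤ 0.13, i.e. 2nε² ≥ ln(2/0.13) = 2.733368.
So n ≥ 2.733368 / (2·0.164²) = 50.814.
The smallest integer n is 51.

51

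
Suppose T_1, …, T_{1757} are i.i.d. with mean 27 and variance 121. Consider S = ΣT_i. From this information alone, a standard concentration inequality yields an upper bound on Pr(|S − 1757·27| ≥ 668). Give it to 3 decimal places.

0.476

With mean and variance of each term known, Chebyshev's inequality bounds the deviation of the sum (or sample mean).
Var(S) = n·Var(T_i) = 1757·121 = 212597.
Chebyshev: Pr(|S − 1757·27| ≥ 668) ≤ Var(S)/668² = 212597/446224 = 0.4764.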